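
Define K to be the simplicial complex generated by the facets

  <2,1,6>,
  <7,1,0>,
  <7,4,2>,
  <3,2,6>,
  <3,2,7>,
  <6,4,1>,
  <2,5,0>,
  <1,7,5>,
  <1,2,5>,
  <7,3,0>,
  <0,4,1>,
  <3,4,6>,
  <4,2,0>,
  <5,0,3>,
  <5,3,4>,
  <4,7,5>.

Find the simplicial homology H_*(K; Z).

We work with the vertex ordering 0 < 1 < 2 < 3 < 4 < 5 < 6 < 7. The simplices of K, each written with vertices in increasing order, are:

  0-simplices (8): [0], [1], [2], [3], [4], [5], [6], [7]
  1-simplices (24): (24 of them)
  2-simplices (16): [0,1,4], [0,1,7], [0,2,4], [0,2,5], [0,3,5], [0,3,7], [1,2,5], [1,2,6], [1,4,6], [1,5,7], [2,3,6], [2,3,7], [2,4,7], [3,4,5], [3,4,6], [4,5,7]

so the chain groups are C_0 ≅ Z^8, C_1 ≅ Z^24, C_2 ≅ Z^16.

∂_1: C_1 → C_0 is given by ∂[p,q] = [q] − [p].
This gives a 8×24 integer matrix of rank 7; reducing to Smith normal form yields diagonal entries (1,1,1,1,1,1,1).

∂_2: C_2 → C_1 sends each 2-simplex [p,q,r] to [q,r] − [p,r] + [p,q]. For instance
  ∂[0,3,5] = [3,5] − [0,5] + [0,3],
  ∂[0,1,7] = [1,7] − [0,7] + [0,1].
This gives a 24×16 integer matrix of rank 15; reducing to Smith normal form yields diagonal entries (1,1,1,1,1,1,1,1,1,1,1,1,1,1,1).

Computing H_k = (kernel of ∂_k) / (image of ∂_{k+1}):

  H_0: rank C_0 − rank ∂_1 = 8 − 7 = 1, and the invariant factors of ∂_1 are all 1, so H_0 ≅ Z.
  H_1: rank ker ∂_1 − rank ∂_2 = (24 − 7) − 15 = 2, and the invariant factors of ∂_2 are all 1, so H_1 ≅ Z^2.
  H_2: rank ker ∂_2 − rank ∂_3 = (16 − 15) − 0 = 1, and there is no ∂_3, so H_2 ≅ Z.

H_0 = Z,  H_1 = Z^2,  H_2 = Z.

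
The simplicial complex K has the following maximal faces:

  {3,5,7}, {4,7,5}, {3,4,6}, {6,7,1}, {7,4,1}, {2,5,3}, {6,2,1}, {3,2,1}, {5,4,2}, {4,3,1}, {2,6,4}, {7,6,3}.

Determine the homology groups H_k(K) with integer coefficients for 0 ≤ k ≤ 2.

H_0 = Z,  H_1 = Z_2,  H_2 = 0.

K has 7 vertices, 18 edges, 12 triangles.
rank ∂_0 = 0, rank ∂_1 = 6 ⇒ b_0 = 7 − 0 − 6 = 1; all invariant factors of ∂_1 are 1 so no torsion. So H_0 = Z.
rank ∂_1 = 6, rank ∂_2 = 12 ⇒ b_1 = 18 − 6 − 12 = 0; ∂_2 has invariant factor(s) [2] giving torsion. So H_1 = Z_2.
rank ∂_2 = 12, rank ∂_3 = 0 ⇒ b_2 = 12 − 12 − 0 = 0. So H_2 = 0.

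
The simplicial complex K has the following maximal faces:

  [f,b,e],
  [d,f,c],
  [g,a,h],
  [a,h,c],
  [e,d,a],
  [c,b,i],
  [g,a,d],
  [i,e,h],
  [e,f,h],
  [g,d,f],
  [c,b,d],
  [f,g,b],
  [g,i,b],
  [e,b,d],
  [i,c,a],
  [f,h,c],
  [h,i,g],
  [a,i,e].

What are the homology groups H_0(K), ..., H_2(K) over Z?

Order the vertices as a < b < c < d < e < f < g < h < i. Listing each simplex with vertices in this order, K has dimension 2 with simplices:

  0-simplices (9): a, b, c, d, e, f, g, h, i
  1-simplices (27): ac, ad, ae, ag, ah, ai, bc, bd, be, bf, bg, bi, cd, cf, ch, ci, de, df, dg, ef, eh, ei, fg, fh, gh, gi, hi
  2-simplices (18): ach, aci, ade, adg, aei, agh, bcd, bci, bde, bef, bfg, bgi, cdf, cfh, dfg, efh, ehi, ghi

giving chain groups C_0 ≅ Z^9, C_1 ≅ Z^27, C_2 ≅ Z^18.

The boundary map ∂_1: C_1 → C_0 sends each edge [p,q] (with p < q) to q − p.
As a 9×27 matrix over Z this has rank 8, with invariant factors (1,1,1,1,1,1,1,1).

∂_2: C_2 → C_1 acts by ∂[p,q,r] = [q,r] − [p,r] + [p,q]. For instance
  ∂aci = ci − ai + ac,
  ∂bef = ef − bf + be.
The 27×18 boundary matrix has rank 18 and Smith normal form diag(1,1,1,1,1,1,1,1,1,1,1,1,1,1,1,1,1,2).

From H_k ≅ ker(∂_k) / im(∂_{k+1}) we obtain:

  H_0: rank C_0 − rank ∂_1 = 9 − 8 = 1, and the invariant factors of ∂_1 are all 1, so H_0 ≅ Z.
  H_1: rank ker ∂_1 − rank ∂_2 = (27 − 8) − 18 = 1, and ∂_2 has invariant factor 2 > 1, so H_1 ≅ Z ⊕ Z/2.
  H_2: rank ker ∂_2 − rank ∂_3 = (18 − 18) − 0 = 0, and there is no ∂_3, so H_2 ≅ 0.

As a check, the Euler characteristic is 9 − 27 + 18 = 0, which agrees with 1 − 1 + 0 = 0.

H_0 ≅ Z,  H_1 ≅ Z ⊕ Z/2,  H_2 = 0.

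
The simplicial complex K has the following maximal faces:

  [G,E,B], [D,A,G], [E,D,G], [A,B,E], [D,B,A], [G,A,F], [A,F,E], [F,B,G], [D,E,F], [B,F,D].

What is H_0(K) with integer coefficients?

H_0 = Z.

Order the vertices as A < B < D < E < F < G. Listing each simplex with vertices in this order, K has dimension 2 with simplices:

  0-simplices (6): A, B, D, E, F, G
  1-simplices (15): AB, AD, AE, AF, AG, BD, BE, BF, BG, DE, DF, DG, EF, EG, FG
  2-simplices (10): ABD, ABE, ADG, AEF, AFG, BDF, BEG, BFG, DEF, DEG

Hence C_0 ≅ Z^6, C_1 ≅ Z^15, C_2 ≅ Z^10.

∂_1: C_1 → C_0 maps an edge to its endpoints' difference, ∂[p,q] = q − p.
As a 6×15 matrix over Z this has rank 5, with invariant factors (1,1,1,1,1).

Boundary ∂_2: C_2 → C_1 sends each 2-simplex [p,q,r] to [q,r] − [p,r] + [p,q]. For instance
  ∂AEF = EF − AF + AE,
  ∂BDF = DF − BF + BD.
This gives a 15×10 integer matrix of rank 10; reducing to Smith normal form yields diagonal entries (1,1,1,1,1,1,1,1,1,2).

From H_k ≅ ker(∂_k) / im(∂_{k+1}) we obtain:

  H_0: rank C_0 − rank ∂_1 = 6 − 5 = 1, and the invariant factors of ∂_1 are all 1, so H_0 = Z.

(K is a triangulation of the real projective plane RP^2.)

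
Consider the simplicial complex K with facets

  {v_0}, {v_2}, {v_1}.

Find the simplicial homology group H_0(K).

H_0 = Z^3.

Fix the vertex order v_0 < v_1 < v_2 and write every simplex with vertices in increasing order. Then dim K = 0 and the simplices of K are:

  0-simplices (3): [v_0], [v_1], [v_2]

Hence C_0 ≅ Z^3.

Now H_k = ker ∂_k / im ∂_{k+1}, so:

  H_0: rank C_0 − rank ∂_1 = 3 − 0 = 3, and there is no ∂_1, so H_0 ≅ Z^3.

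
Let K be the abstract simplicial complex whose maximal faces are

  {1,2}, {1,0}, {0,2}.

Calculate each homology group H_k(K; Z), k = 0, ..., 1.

We work with the vertex ordering 0 < 1 < 2. The simplices of K, each written with vertices in increasing order, are:

  0-simplices (3): [0], [1], [2]
  1-simplices (3): [0,1], [0,2], [1,2]

so the chain groups are C_0 ≅ Z^3, C_1 ≅ Z^3.

The boundary map ∂_1: C_1 → C_0 is given by ∂[p,q] = [q] − [p].
This gives a 3×3 integer matrix of rank 2; reducing to Smith normal form yields diagonal entries (1,1).

Reading off H_k = ker ∂_k / im ∂_{k+1}:

  H_0: rank C_0 − rank ∂_1 = 3 − 2 = 1, and the invariant factors of ∂_1 are all 1, so H_0 = Z.
  H_1: rank ker ∂_1 − rank ∂_2 = (3 − 2) − 0 = 1, and there is no ∂_2, so H_1 = Z.

H_0 ≅ Z,  H_1 ≅ Z.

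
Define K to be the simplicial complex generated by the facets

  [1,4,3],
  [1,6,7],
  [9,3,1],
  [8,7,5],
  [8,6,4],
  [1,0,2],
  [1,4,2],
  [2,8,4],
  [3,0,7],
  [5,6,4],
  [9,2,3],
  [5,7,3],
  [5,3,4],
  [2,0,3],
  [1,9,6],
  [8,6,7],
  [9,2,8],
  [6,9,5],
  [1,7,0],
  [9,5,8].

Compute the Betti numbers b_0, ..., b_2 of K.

b_0 = 1, b_1 = 1, b_2 = 0.

Take the total order 0 < 1 < 2 < 3 < 4 < 5 < 6 < 7 < 8 < 9 on the vertex set. Then K (dimension 2) consists of the simplices:

  0-simplices (10): [0], [1], [2], [3], [4], [5], [6], [7], [8], [9]
  1-simplices (30): (30 of them)
  2-simplices (20): (20 of them)

so the chain groups are C_0 ≅ Z^10, C_1 ≅ Z^30, C_2 ≅ Z^20.

The boundary map ∂_1: C_1 → C_0 maps an edge to its endpoints' difference, ∂[p,q] = q − p.
The resulting 10×30 matrix has rank 9, and its Smith normal form has invariant factors (1,1,1,1,1,1,1,1,1).

∂_2: C_2 → C_1 maps a triangle to the signed sum of its edges. For instance
  ∂[6,7,8] = [7,8] − [6,8] + [6,7],
  ∂[5,6,9] = [6,9] − [5,9] + [5,6].
The 30×20 boundary matrix has rank 20 and Smith normal form diag(1,1,1,1,1,1,1,1,1,1,1,1,1,1,1,1,1,1,1,2).

From H_k ≅ ker(∂_k) / im(∂_{k+1}) we obtain:

  H_0: rank C_0 − rank ∂_1 = 10 − 9 = 1, and the invariant factors of ∂_1 are all 1, so H_0 ≅ Z.
  H_1: rank ker ∂_1 − rank ∂_2 = (30 − 9) − 20 = 1, and ∂_2 has invariant factor 2 > 1, so H_1 ≅ Z ⊕ Z/2.
  H_2: rank ker ∂_2 − rank ∂_3 = (20 − 20) − 0 = 0, and there is no ∂_3, so H_2 ≅ 0.

Hence the Betti numbers are b_0 = 1, b_1 = 1, b_2 = 0.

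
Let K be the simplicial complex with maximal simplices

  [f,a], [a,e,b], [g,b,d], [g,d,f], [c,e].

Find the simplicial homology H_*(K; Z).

H_0 = Z,  H_1 = Z,  H_2 = 0.

We work with the vertex ordering a < b < c < d < e < f < g. The simplices of K, each written with vertices in increasing order, are:

  0-simplices (7): a, b, c, d, e, f, g
  1-simplices (10): ab, ae, af, bd, be, bg, ce, df, dg, fg
  2-simplices (3): abe, bdg, dfg

giving chain groups C_0 ≅ Z^7, C_1 ≅ Z^10, C_2 ≅ Z^3.

∂_1: C_1 → C_0 is given by ∂[p,q] = [q] − [p]. For instance
  ∂df = f − d.
The 7×10 boundary matrix has rank 6 and Smith normal form diag(1,1,1,1,1,1).

The boundary map ∂_2: C_2 → C_1 acts by ∂[p,q,r] = [q,r] − [p,r] + [p,q]. For instance
  ∂abe = be − ae + ab,
  ∂bdg = dg − bg + bd.
The 10×3 boundary matrix has rank 3 and Smith normal form diag(1,1,1).

Computing H_k = (kernel of ∂_k) / (image of ∂_{k+1}):

  H_0: rank C_0 − rank ∂_1 = 7 − 6 = 1, and the invariant factors of ∂_1 are all 1, so H_0 = Z.
  H_1: rank ker ∂_1 − rank ∂_2 = (10 − 6) − 3 = 1, and the invariant factors of ∂_2 are all 1, so H_1 = Z.
  H_2: rank ker ∂_2 − rank ∂_3 = (3 − 3) − 0 = 0, and there is no ∂_3, so H_2 = 0.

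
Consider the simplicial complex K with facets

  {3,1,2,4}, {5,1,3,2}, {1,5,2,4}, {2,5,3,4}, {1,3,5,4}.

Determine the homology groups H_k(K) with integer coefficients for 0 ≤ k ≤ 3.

H_0 = Z,  H_1 = 0,  H_2 = 0,  H_3 = Z.

Take the total order 1 < 2 < 3 < 4 < 5 on the vertex set. Then K (dimension 3) consists of the simplices:

  0-simplices (5): [1], [2], [3], [4], [5]
  1-simplices (10): [1,2], [1,3], [1,4], [1,5], [2,3], [2,4], [2,5], [3,4], [3,5], [4,5]
  2-simplices (10): [1,2,3], [1,2,4], [1,2,5], [1,3,4], [1,3,5], [1,4,5], [2,3,4], [2,3,5], [2,4,5], [3,4,5]
  3-simplices (5): [1,2,3,4], [1,2,3,5], [1,2,4,5], [1,3,4,5], [2,3,4,5]

so the chain groups are C_0 ≅ Z^5, C_1 ≅ Z^10, C_2 ≅ Z^10, C_3 ≅ Z^5.

∂_1: C_1 → C_0 is given by ∂[p,q] = [q] − [p]. For instance
  ∂[2,5] = [5] − [2].
The resulting 5×10 matrix has rank 4, and its Smith normal form has invariant factors (1,1,1,1).

Boundary ∂_2: C_2 → C_1 maps a triangle to the signed sum of its edges. For instance
  ∂[1,2,3] = [2,3] − [1,3] + [1,2],
  ∂[2,4,5] = [4,5] − [2,5] + [2,4].
The 10×10 boundary matrix has rank 6 and Smith normal form diag(1,1,1,1,1,1).

∂_3: C_3 → C_2 sends each 3-simplex σ to the alternating sum Σ_i (−1)^i (σ with its i-th vertex removed). For instance
  ∂[2,3,4,5] = [3,4,5] − [2,4,5] + [2,3,5] − [2,3,4],
  ∂[1,3,4,5] = [3,4,5] − [1,4,5] + [1,3,5] − [1,3,4].
This gives a 10×5 integer matrix of rank 4; reducing to Smith normal form yields diagonal entries (1,1,1,1).

Reading off H_k = ker ∂_k / im ∂_{k+1}:

  H_0: rank C_0 − rank ∂_1 = 5 − 4 = 1, and the invariant factors of ∂_1 are all 1, so H_0 ≅ Z.
  H_1: rank ker ∂_1 − rank ∂_2 = (10 − 4) − 6 = 0, and the invariant factors of ∂_2 are all 1, so H_1 ≅ 0.
  H_2: rank ker ∂_2 − rank ∂_3 = (10 − 6) − 4 = 0, and the invariant factors of ∂_3 are all 1, so H_2 ≅ 0.
  H_3: rank ker ∂_3 − rank ∂_4 = (5 − 4) − 0 = 1, and there is no ∂_4, so H_3 ≅ Z.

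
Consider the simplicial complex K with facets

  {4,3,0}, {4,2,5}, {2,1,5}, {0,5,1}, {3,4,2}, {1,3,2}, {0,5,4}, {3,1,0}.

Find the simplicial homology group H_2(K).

H_2 ≅ Z.

Fix the vertex order 0 < 1 < 2 < 3 < 4 < 5 and write every simplex with vertices in increasing order. Then dim K = 2 and the simplices of K are:

  0-simplices (6): [0], [1], [2], [3], [4], [5]
  1-simplices (12): [0,1], [0,3], [0,4], [0,5], [1,2], [1,3], [1,5], [2,3], [2,4], [2,5], [3,4], [4,5]
  2-simplices (8): [0,1,3], [0,1,5], [0,3,4], [0,4,5], [1,2,3], [1,2,5], [2,3,4], [2,4,5]

Hence C_0 ≅ Z^6, C_1 ≅ Z^12, C_2 ≅ Z^8.

∂_1: C_1 → C_0 sends each edge [p,q] (with p < q) to q − p. For instance
  ∂[0,4] = [4] − [0].
As a 6×12 matrix over Z this has rank 5, with invariant factors (1,1,1,1,1).

Boundary ∂_2: C_2 → C_1 sends each 2-simplex [p,q,r] to [q,r] − [p,r] + [p,q]. For instance
  ∂[0,4,5] = [4,5] − [0,5] + [0,4],
  ∂[0,3,4] = [3,4] − [0,4] + [0,3].
The resulting 12×8 matrix has rank 7, and its Smith normal form has invariant factors (1,1,1,1,1,1,1).

From H_k ≅ ker(∂_k) / im(∂_{k+1}) we obtain:

  H_2: rank ker ∂_2 − rank ∂_3 = (8 − 7) − 0 = 1, and there is no ∂_3, so H_2 ≅ Z.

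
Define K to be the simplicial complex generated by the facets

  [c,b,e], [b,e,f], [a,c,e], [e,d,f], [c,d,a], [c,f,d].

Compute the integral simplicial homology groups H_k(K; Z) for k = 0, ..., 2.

Fix the vertex order a < b < c < d < e < f and write every simplex with vertices in increasing order. Then dim K = 2 and the simplices of K are:

  0-simplices (6): a, b, c, d, e, f
  1-simplices (12): ac, ad, ae, bc, be, bf, cd, ce, cf, de, df, ef
  2-simplices (6): acd, ace, bce, bef, cdf, def

Hence C_0 ≅ Z^6, C_1 ≅ Z^12, C_2 ≅ Z^6.

The boundary map ∂_1: C_1 → C_0 is given by ∂[p,q] = [q] − [p]. For instance
  ∂ac = c − a.
The resulting 6×12 matrix has rank 5, and its Smith normal form has invariant factors (1,1,1,1,1).

The boundary map ∂_2: C_2 → C_1 acts by ∂[p,q,r] = [q,r] − [p,r] + [p,q]. For instance
  ∂cdf = df − cf + cd,
  ∂ace = ce − ae + ac.
As a 12×6 matrix over Z this has rank 6, with invariant factors (1,1,1,1,1,1).

Reading off H_k = ker ∂_k / im ∂_{k+1}:

  H_0: rank C_0 − rank ∂_1 = 6 − 5 = 1, and the invariant factors of ∂_1 are all 1, so H_0 ≅ Z.
  H_1: rank ker ∂_1 − rank ∂_2 = (12 − 5) − 6 = 1, and the invariant factors of ∂_2 are all 1, so H_1 ≅ Z.
  H_2: rank ker ∂_2 − rank ∂_3 = (6 − 6) − 0 = 0, and there is no ∂_3, so H_2 ≅ 0.

H_0 = Z,  H_1 = Z,  H_2 = 0.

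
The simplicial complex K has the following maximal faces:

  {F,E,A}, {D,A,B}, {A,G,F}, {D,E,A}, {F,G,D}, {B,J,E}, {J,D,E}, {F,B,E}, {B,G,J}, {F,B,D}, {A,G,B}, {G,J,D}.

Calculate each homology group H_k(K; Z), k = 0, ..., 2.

Fix the vertex order A < B < D < E < F < G < J and write every simplex with vertices in increasing order. Then dim K = 2 and the simplices of K are:

  0-simplices (7): A, B, D, E, F, G, J
  1-simplices (18): AB, AD, AE, AF, AG, BD, BE, BF, BG, BJ, DE, DF, DG, DJ, EF, EJ, FG, GJ
  2-simplices (12): ABD, ABG, ADE, AEF, AFG, BDF, BEF, BEJ, BGJ, DEJ, DFG, DGJ

so the chain groups are C_0 ≅ Z^7, C_1 ≅ Z^18, C_2 ≅ Z^12.

Boundary ∂_1: C_1 → C_0 maps an edge to its endpoints' difference, ∂[p,q] = q − p.
The 7×18 boundary matrix has rank 6 and Smith normal form diag(1,1,1,1,1,1).

∂_2: C_2 → C_1 acts by ∂[p,q,r] = [q,r] − [p,r] + [p,q]. For instance
  ∂ADE = DE − AE + AD,
  ∂AFG = FG − AG + AF.
The resulting 18×12 matrix has rank 12, and its Smith normal form has invariant factors (1,1,1,1,1,1,1,1,1,1,1,2).

Now H_k = ker ∂_k / im ∂_{k+1}, so:

  H_0: rank C_0 − rank ∂_1 = 7 − 6 = 1, and the invariant factors of ∂_1 are all 1, so H_0 ≅ Z.
  H_1: rank ker ∂_1 − rank ∂_2 = (18 − 6) − 12 = 0, and ∂_2 has invariant factor 2 > 1, so H_1 ≅ Z/2Z.
  H_2: rank ker ∂_2 − rank ∂_3 = (12 − 12) − 0 = 0, and there is no ∂_3, so H_2 ≅ 0.

(K is a triangulation of the real projective plane RP^2.)

H_0 = Z,  H_1 = Z/2Z,  H_2 = 0.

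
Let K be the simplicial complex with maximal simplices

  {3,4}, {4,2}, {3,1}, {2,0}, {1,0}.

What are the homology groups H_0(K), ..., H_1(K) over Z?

H_0 ≅ Z,  H_1 ≅ Z.

We work with the vertex ordering 0 < 1 < 2 < 3 < 4. The simplices of K, each written with vertices in increasing order, are:

  0-simplices (5): [0], [1], [2], [3], [4]
  1-simplices (5): [0,1], [0,2], [1,3], [2,4], [3,4]

so the chain groups are C_0 ≅ Z^5, C_1 ≅ Z^5.

∂_1: C_1 → C_0 is given by ∂[p,q] = [q] − [p].
The 5×5 boundary matrix has rank 4 and Smith normal form diag(1,1,1,1).

Reading off H_k = ker ∂_k / im ∂_{k+1}:

  H_0: rank C_0 − rank ∂_1 = 5 − 4 = 1, and the invariant factors of ∂_1 are all 1, so H_0 = Z.
  H_1: rank ker ∂_1 − rank ∂_2 = (5 − 4) − 0 = 1, and there is no ∂_2, so H_1 = Z.

As a check, the Euler characteristic is 5 − 5 = 0, which agrees with 1 − 1 = 0.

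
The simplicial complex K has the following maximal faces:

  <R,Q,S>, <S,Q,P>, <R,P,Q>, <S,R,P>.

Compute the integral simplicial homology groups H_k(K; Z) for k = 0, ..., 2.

Fix the vertex order P < Q < R < S and write every simplex with vertices in increasing order. Then dim K = 2 and the simplices of K are:

  0-simplices (4): P, Q, R, S
  1-simplices (6): PQ, PR, PS, QR, QS, RS
  2-simplices (4): PQR, PQS, PRS, QRS

so the chain groups are C_0 ≅ Z^4, C_1 ≅ Z^6, C_2 ≅ Z^4.

∂_1: C_1 → C_0 is given by ∂[p,q] = [q] − [p].
As a 4×6 matrix over Z this has rank 3, with invariant factors (1,1,1).

∂_2: C_2 → C_1 acts by ∂[p,q,r] = [q,r] − [p,r] + [p,q]. For instance
  ∂PQS = QS − PS + PQ,
  ∂PQR = QR − PR + PQ.
This gives a 6×4 integer matrix of rank 3; reducing to Smith normal form yields diagonal entries (1,1,1).

From H_k ≅ ker(∂_k) / im(∂_{k+1}) we obtain:

  H_0: rank C_0 − rank ∂_1 = 4 − 3 = 1, and the invariant factors of ∂_1 are all 1, so H_0 = Z.
  H_1: rank ker ∂_1 − rank ∂_2 = (6 − 3) − 3 = 0, and the invariant factors of ∂_2 are all 1, so H_1 = 0.
  H_2: rank ker ∂_2 − rank ∂_3 = (4 − 3) − 0 = 1, and there is no ∂_3, so H_2 = Z.

As a check, the Euler characteristic is 4 − 6 + 4 = 2, which agrees with 1 − 0 + 1 = 2.

H_0 = Z,  H_1 = 0,  H_2 = Z.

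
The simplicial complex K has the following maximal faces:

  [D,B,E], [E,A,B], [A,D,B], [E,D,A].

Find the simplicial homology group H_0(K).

H_0 = Z.

Take the total order A < B < D < E on the vertex set. Then K (dimension 2) consists of the simplices:

  0-simplices (4): A, B, D, E
  1-simplices (6): AB, AD, AE, BD, BE, DE
  2-simplices (4): ABD, ABE, ADE, BDE

so the chain groups are C_0 ≅ Z^4, C_1 ≅ Z^6, C_2 ≅ Z^4.

∂_1: C_1 → C_0 is given by ∂[p,q] = [q] − [p].
The 4×6 boundary matrix has rank 3 and Smith normal form diag(1,1,1).

The boundary map ∂_2: C_2 → C_1 acts by ∂[p,q,r] = [q,r] − [p,r] + [p,q]. For instance
  ∂BDE = DE − BE + BD,
  ∂ABE = BE − AE + AB.
This gives a 6×4 integer matrix of rank 3; reducing to Smith normal form yields diagonal entries (1,1,1).

From H_k ≅ ker(∂_k) / im(∂_{k+1}) we obtain:

  H_0: rank C_0 − rank ∂_1 = 4 − 3 = 1, and the invariant factors of ∂_1 are all 1, so H_0 = Z.

(K is a triangulation of the 2-sphere S^2.)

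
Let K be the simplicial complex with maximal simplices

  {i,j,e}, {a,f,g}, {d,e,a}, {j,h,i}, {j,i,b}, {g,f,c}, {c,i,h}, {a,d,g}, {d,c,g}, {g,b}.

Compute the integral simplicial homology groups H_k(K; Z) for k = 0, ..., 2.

Order the vertices as a < b < c < d < e < f < g < h < i < j. Listing each simplex with vertices in this order, K has dimension 2 with simplices:

  0-simplices (10): a, b, c, d, e, f, g, h, i, j
  1-simplices (20): ad, ae, af, ag, bg, bi, bj, cd, cf, cg, ch, ci, de, dg, ei, ej, fg, hi, hj, ij
  2-simplices (9): ade, adg, afg, bij, cdg, cfg, chi, eij, hij

so the chain groups are C_0 ≅ Z^10, C_1 ≅ Z^20, C_2 ≅ Z^9.

The boundary map ∂_1: C_1 → C_0 sends each edge [p,q] (with p < q) to q − p. For instance
  ∂af = f − a.
As a 10×20 matrix over Z this has rank 9, with invariant factors (1,1,1,1,1,1,1,1,1).

Boundary ∂_2: C_2 → C_1 maps a triangle to the signed sum of its edges. For instance
  ∂afg = fg − ag + af,
  ∂cfg = fg − cg + cf.
As a 20×9 matrix over Z this has rank 9, with invariant factors (1,1,1,1,1,1,1,1,1).

Computing H_k = (kernel of ∂_k) / (image of ∂_{k+1}):

  H_0: rank C_0 − rank ∂_1 = 10 − 9 = 1, and the invariant factors of ∂_1 are all 1, so H_0 = Z.
  H_1: rank ker ∂_1 − rank ∂_2 = (20 − 9) − 9 = 2, and the invariant factors of ∂_2 are all 1, so H_1 = Z^2.
  H_2: rank ker ∂_2 − rank ∂_3 = (9 − 9) − 0 = 0, and there is no ∂_3, so H_2 = 0.

As a check, the Euler characteristic is 10 − 20 + 9 = -1, which agrees with 1 − 2 + 0 = -1.

H_0 ≅ Z,  H_1 ≅ Z^2,  H_2 = 0.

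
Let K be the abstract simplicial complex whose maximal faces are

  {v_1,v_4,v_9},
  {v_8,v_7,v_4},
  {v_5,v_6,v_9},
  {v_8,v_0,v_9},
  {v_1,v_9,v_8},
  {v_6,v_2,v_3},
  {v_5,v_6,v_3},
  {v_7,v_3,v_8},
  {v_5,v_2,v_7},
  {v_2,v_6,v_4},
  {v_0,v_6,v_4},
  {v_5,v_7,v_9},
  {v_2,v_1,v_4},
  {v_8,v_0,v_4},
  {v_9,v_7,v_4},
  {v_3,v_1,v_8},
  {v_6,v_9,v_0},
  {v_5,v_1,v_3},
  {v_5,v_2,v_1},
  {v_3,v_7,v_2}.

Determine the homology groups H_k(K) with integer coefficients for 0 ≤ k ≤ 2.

H_0 = Z,  H_1 = Z ⊕ Z_2,  H_2 = 0.

Order the vertices as v_0 < v_1 < v_2 < v_3 < v_4 < v_5 < v_6 < v_7 < v_8 < v_9. Listing each simplex with vertices in this order, K has dimension 2 with simplices:

  0-simplices (10): [v_0], [v_1], [v_2], [v_3], [v_4], [v_5], [v_6], [v_7], [v_8], [v_9]
  1-simplices (30): (30 of them)
  2-simplices (20): (20 of them)

giving chain groups C_0 ≅ Z^10, C_1 ≅ Z^30, C_2 ≅ Z^20.

Boundary ∂_1: C_1 → C_0 is given by ∂[p,q] = [q] − [p].
The 10×30 boundary matrix has rank 9 and Smith normal form diag(1,1,1,1,1,1,1,1,1).

The boundary map ∂_2: C_2 → C_1 sends each 2-simplex [p,q,r] to [q,r] − [p,r] + [p,q]. For instance
  ∂[v_0,v_8,v_9] = [v_8,v_9] − [v_0,v_9] + [v_0,v_8],
  ∂[v_1,v_3,v_8] = [v_3,v_8] − [v_1,v_8] + [v_1,v_3].
The 30×20 boundary matrix has rank 20 and Smith normal form diag(1,1,1,1,1,1,1,1,1,1,1,1,1,1,1,1,1,1,1,2).

From H_k ≅ ker(∂_k) / im(∂_{k+1}) we obtain:

  H_0: rank C_0 − rank ∂_1 = 10 − 9 = 1, and the invariant factors of ∂_1 are all 1, so H_0 = Z.
  H_1: rank ker ∂_1 − rank ∂_2 = (30 − 9) − 20 = 1, and ∂_2 has invariant factor 2 > 1, so H_1 = Z ⊕ Z_2.
  H_2: rank ker ∂_2 − rank ∂_3 = (20 − 20) − 0 = 0, and there is no ∂_3, so H_2 = 0.

As a check, the Euler characteristic is 10 − 30 + 20 = 0, which agrees with 1 − 1 + 0 = 0.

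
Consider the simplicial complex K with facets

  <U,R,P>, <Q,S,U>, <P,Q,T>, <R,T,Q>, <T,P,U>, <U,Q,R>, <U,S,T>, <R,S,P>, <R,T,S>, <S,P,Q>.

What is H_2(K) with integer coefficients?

We work with the vertex ordering P < Q < R < S < T < U. The simplices of K, each written with vertices in increasing order, are:

  0-simplices (6): P, Q, R, S, T, U
  1-simplices (15): PQ, PR, PS, PT, PU, QR, QS, QT, QU, RS, RT, RU, ST, SU, TU
  2-simplices (10): PQS, PQT, PRS, PRU, PTU, QRT, QRU, QSU, RST, STU

so the chain groups are C_0 ≅ Z^6, C_1 ≅ Z^15, C_2 ≅ Z^10.

Boundary ∂_1: C_1 → C_0 maps an edge to its endpoints' difference, ∂[p,q] = q − p. For instance
  ∂PQ = Q − P.
As a 6×15 matrix over Z this has rank 5, with invariant factors (1,1,1,1,1).

∂_2: C_2 → C_1 sends each 2-simplex [p,q,r] to [q,r] − [p,r] + [p,q]. For instance
  ∂PTU = TU − PU + PT,
  ∂PRS = RS − PS + PR.
This gives a 15×10 integer matrix of rank 10; reducing to Smith normal form yields diagonal entries (1,1,1,1,1,1,1,1,1,2).

From H_k ≅ ker(∂_k) / im(∂_{k+1}) we obtain:

  H_2: rank ker ∂_2 − rank ∂_3 = (10 − 10) − 0 = 0, and there is no ∂_3, so H_2 = 0.

H_2 = 0.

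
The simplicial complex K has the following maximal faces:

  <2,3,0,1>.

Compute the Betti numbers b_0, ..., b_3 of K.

b_0 = 1, b_1 = 0, b_2 = 0, b_3 = 0.

K has 4 vertices, 6 edges, 4 triangles, 1 3-simplex.
rank ∂_0 = 0, rank ∂_1 = 3 ⇒ b_0 = 4 − 0 − 3 = 1; all invariant factors of ∂_1 are 1 so no torsion. So H_0 = Z.
rank ∂_1 = 3, rank ∂_2 = 3 ⇒ b_1 = 6 − 3 − 3 = 0; all invariant factors of ∂_2 are 1 so no torsion. So H_1 = 0.
rank ∂_2 = 3, rank ∂_3 = 1 ⇒ b_2 = 4 − 3 − 1 = 0; all invariant factors of ∂_3 are 1 so no torsion. So H_2 = 0.
rank ∂_3 = 1, rank ∂_4 = 0 ⇒ b_3 = 1 − 1 − 0 = 0. So H_3 = 0.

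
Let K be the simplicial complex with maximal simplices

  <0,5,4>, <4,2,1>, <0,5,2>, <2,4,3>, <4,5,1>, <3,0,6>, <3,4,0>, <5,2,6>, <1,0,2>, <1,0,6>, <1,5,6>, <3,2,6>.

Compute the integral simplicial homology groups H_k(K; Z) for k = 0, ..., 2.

Take the total order 0 < 1 < 2 < 3 < 4 < 5 < 6 on the vertex set. Then K (dimension 2) consists of the simplices:

  0-simplices (7): [0], [1], [2], [3], [4], [5], [6]
  1-simplices (18): [0,1], [0,2], [0,3], [0,4], [0,5], [0,6], [1,2], [1,4], [1,5], [1,6], [2,3], [2,4], [2,5], [2,6], [3,4], [3,6], [4,5], [5,6]
  2-simplices (12): [0,1,2], [0,1,6], [0,2,5], [0,3,4], [0,3,6], [0,4,5], [1,2,4], [1,4,5], [1,5,6], [2,3,4], [2,3,6], [2,5,6]

giving chain groups C_0 ≅ Z^7, C_1 ≅ Z^18, C_2 ≅ Z^12.

The boundary map ∂_1: C_1 → C_0 sends each edge [p,q] (with p < q) to q − p. For instance
  ∂[2,4] = [4] − [2].
The resulting 7×18 matrix has rank 6, and its Smith normal form has invariant factors (1,1,1,1,1,1).

∂_2: C_2 → C_1 acts by ∂[p,q,r] = [q,r] − [p,r] + [p,q]. For instance
  ∂[0,2,5] = [2,5] − [0,5] + [0,2],
  ∂[1,4,5] = [4,5] − [1,5] + [1,4].
The resulting 18×12 matrix has rank 12, and its Smith normal form has invariant factors (1,1,1,1,1,1,1,1,1,1,1,2).

Now H_k = ker ∂_k / im ∂_{k+1}, so:

  H_0: rank C_0 − rank ∂_1 = 7 − 6 = 1, and the invariant factors of ∂_1 are all 1, so H_0 = Z.
  H_1: rank ker ∂_1 − rank ∂_2 = (18 − 6) − 12 = 0, and ∂_2 has invariant factor 2 > 1, so H_1 = Z/2Z.
  H_2: rank ker ∂_2 − rank ∂_3 = (12 − 12) − 0 = 0, and there is no ∂_3, so H_2 = 0.

(K is a triangulation of the real projective plane RP^2.)

H_0 ≅ Z,  H_1 ≅ Z/2Z,  H_2 = 0.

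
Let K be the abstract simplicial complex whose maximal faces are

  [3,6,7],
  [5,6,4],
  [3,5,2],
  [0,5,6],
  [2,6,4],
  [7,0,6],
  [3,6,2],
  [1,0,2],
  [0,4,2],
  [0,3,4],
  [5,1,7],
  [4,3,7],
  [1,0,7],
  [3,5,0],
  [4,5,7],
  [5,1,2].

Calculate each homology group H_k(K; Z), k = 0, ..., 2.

We work with the vertex ordering 0 < 1 < 2 < 3 < 4 < 5 < 6 < 7. The simplices of K, each written with vertices in increasing order, are:

  0-simplices (8): [0], [1], [2], [3], [4], [5], [6], [7]
  1-simplices (24): (24 of them)
  2-simplices (16): [0,1,2], [0,1,7], [0,2,4], [0,3,4], [0,3,5], [0,5,6], [0,6,7], [1,2,5], [1,5,7], [2,3,5], [2,3,6], [2,4,6], [3,4,7], [3,6,7], [4,5,6], [4,5,7]

Hence C_0 ≅ Z^8, C_1 ≅ Z^24, C_2 ≅ Z^16.

∂_1: C_1 → C_0 is given by ∂[p,q] = [q] − [p]. For instance
  ∂[0,3] = [3] − [0].
As a 8×24 matrix over Z this has rank 7, with invariant factors (1,1,1,1,1,1,1).

∂_2: C_2 → C_1 acts by ∂[p,q,r] = [q,r] − [p,r] + [p,q]. For instance
  ∂[2,4,6] = [4,6] − [2,6] + [2,4],
  ∂[0,3,5] = [3,5] − [0,5] + [0,3].
The 24×16 boundary matrix has rank 15 and Smith normal form diag(1,1,1,1,1,1,1,1,1,1,1,1,1,1,1).

Now H_k = ker ∂_k / im ∂_{k+1}, so:

  H_0: rank C_0 − rank ∂_1 = 8 − 7 = 1, and the invariant factors of ∂_1 are all 1, so H_0 = Z.
  H_1: rank ker ∂_1 − rank ∂_2 = (24 − 7) − 15 = 2, and the invariant factors of ∂_2 are all 1, so H_1 = Z^2.
  H_2: rank ker ∂_2 − rank ∂_3 = (16 − 15) − 0 = 1, and there is no ∂_3, so H_2 = Z.

(K is a triangulation of the torus T^2.)

H_0 = Z,  H_1 = Z^2,  H_2 = Z.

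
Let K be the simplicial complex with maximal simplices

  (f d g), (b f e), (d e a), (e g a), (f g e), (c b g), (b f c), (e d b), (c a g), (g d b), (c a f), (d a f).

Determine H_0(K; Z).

H_0 ≅ Z.

We work with the vertex ordering a < b < c < d < e < f < g. The simplices of K, each written with vertices in increasing order, are:

  0-simplices (7): a, b, c, d, e, f, g
  1-simplices (18): ac, ad, ae, af, ag, bc, bd, be, bf, bg, cf, cg, de, df, dg, ef, eg, fg
  2-simplices (12): acf, acg, ade, adf, aeg, bcf, bcg, bde, bdg, bef, dfg, efg

giving chain groups C_0 ≅ Z^7, C_1 ≅ Z^18, C_2 ≅ Z^12.

∂_1: C_1 → C_0 maps an edge to its endpoints' difference, ∂[p,q] = q − p. For instance
  ∂cg = g − c.
As a 7×18 matrix over Z this has rank 6, with invariant factors (1,1,1,1,1,1).

∂_2: C_2 → C_1 sends each 2-simplex [p,q,r] to [q,r] − [p,r] + [p,q]. For instance
  ∂bef = ef − bf + be,
  ∂bcf = cf − bf + bc.
This gives a 18×12 integer matrix of rank 12; reducing to Smith normal form yields diagonal entries (1,1,1,1,1,1,1,1,1,1,1,2).

From H_k ≅ ker(∂_k) / im(∂_{k+1}) we obtain:

  H_0: rank C_0 − rank ∂_1 = 7 − 6 = 1, and the invariant factors of ∂_1 are all 1, so H_0 ≅ Z.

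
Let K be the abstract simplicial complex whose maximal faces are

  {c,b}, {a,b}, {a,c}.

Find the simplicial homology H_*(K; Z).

We work with the vertex ordering a < b < c. The simplices of K, each written with vertices in increasing order, are:

  0-simplices (3): a, b, c
  1-simplices (3): ab, ac, bc

giving chain groups C_0 ≅ Z^3, C_1 ≅ Z^3.

∂_1: C_1 → C_0 is given by ∂[p,q] = [q] − [p]. For instance
  ∂ab = b − a.
As a 3×3 matrix over Z this has rank 2, with invariant factors (1,1).

Reading off H_k = ker ∂_k / im ∂_{k+1}:

  H_0: rank C_0 − rank ∂_1 = 3 − 2 = 1, and the invariant factors of ∂_1 are all 1, so H_0 = Z.
  H_1: rank ker ∂_1 − rank ∂_2 = (3 − 2) − 0 = 1, and there is no ∂_2, so H_1 = Z.

As a check, the Euler characteristic is 3 − 3 = 0, which agrees with 1 − 1 = 0.
(K is a triangulation of the circle S^1.)

H_0 = Z,  H_1 = Z.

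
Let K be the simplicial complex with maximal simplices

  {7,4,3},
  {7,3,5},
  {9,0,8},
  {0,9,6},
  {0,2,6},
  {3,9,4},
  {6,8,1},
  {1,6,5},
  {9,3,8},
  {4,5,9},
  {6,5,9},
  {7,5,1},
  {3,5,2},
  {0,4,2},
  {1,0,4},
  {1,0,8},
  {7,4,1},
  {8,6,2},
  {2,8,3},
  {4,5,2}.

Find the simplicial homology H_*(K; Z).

H_0 = Z,  H_1 = Z ⊕ Z_2,  H_2 = 0.

K has 10 vertices, 30 edges, 20 triangles.
rank ∂_0 = 0, rank ∂_1 = 9 ⇒ b_0 = 10 − 0 − 9 = 1; all invariant factors of ∂_1 are 1 so no torsion. So H_0 ≅ Z.
rank ∂_1 = 9, rank ∂_2 = 20 ⇒ b_1 = 30 − 9 − 20 = 1; ∂_2 has invariant factor(s) [2] giving torsion. So H_1 ≅ Z ⊕ Z_2.
rank ∂_2 = 20, rank ∂_3 = 0 ⇒ b_2 = 20 − 20 − 0 = 0. So H_2 ≅ 0.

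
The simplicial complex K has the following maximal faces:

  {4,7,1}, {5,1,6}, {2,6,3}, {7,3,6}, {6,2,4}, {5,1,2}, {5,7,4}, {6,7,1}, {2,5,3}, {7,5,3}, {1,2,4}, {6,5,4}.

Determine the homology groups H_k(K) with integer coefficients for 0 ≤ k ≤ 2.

K has 7 vertices, 18 edges, 12 triangles.
rank ∂_0 = 0, rank ∂_1 = 6 ⇒ b_0 = 7 − 0 − 6 = 1; all invariant factors of ∂_1 are 1 so no torsion. So H_0 ≅ Z.
rank ∂_1 = 6, rank ∂_2 = 12 ⇒ b_1 = 18 − 6 − 12 = 0; ∂_2 has invariant factor(s) [2] giving torsion. So H_1 ≅ Z/2Z.
rank ∂_2 = 12, rank ∂_3 = 0 ⇒ b_2 = 12 − 12 − 0 = 0. So H_2 ≅ 0.

H_0 ≅ Z,  H_1 ≅ Z/2Z,  H_2 = 0.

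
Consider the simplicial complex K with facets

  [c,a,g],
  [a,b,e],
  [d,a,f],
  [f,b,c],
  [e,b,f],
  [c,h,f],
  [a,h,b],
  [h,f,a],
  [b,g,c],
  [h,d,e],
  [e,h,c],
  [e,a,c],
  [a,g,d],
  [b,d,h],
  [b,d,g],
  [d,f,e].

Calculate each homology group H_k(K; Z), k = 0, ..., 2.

Order the vertices as a < b < c < d < e < f < g < h. Listing each simplex with vertices in this order, K has dimension 2 with simplices:

  0-simplices (8): a, b, c, d, e, f, g, h
  1-simplices (24): ab, ac, ad, ae, af, ag, ah, bc, bd, be, bf, bg, bh, ce, cf, cg, ch, de, df, dg, dh, ef, eh, fh
  2-simplices (16): abe, abh, ace, acg, adf, adg, afh, bcf, bcg, bdg, bdh, bef, ceh, cfh, def, deh

Hence C_0 ≅ Z^8, C_1 ≅ Z^24, C_2 ≅ Z^16.

∂_1: C_1 → C_0 maps an edge to its endpoints' difference, ∂[p,q] = q − p. For instance
  ∂cf = f − c.
The 8×24 boundary matrix has rank 7 and Smith normal form diag(1,1,1,1,1,1,1).

∂_2: C_2 → C_1 sends each 2-simplex [p,q,r] to [q,r] − [p,r] + [p,q]. For instance
  ∂ceh = eh − ch + ce,
  ∂afh = fh − ah + af.
As a 24×16 matrix over Z this has rank 15, with invariant factors (1,1,1,1,1,1,1,1,1,1,1,1,1,1,1).

Now H_k = ker ∂_k / im ∂_{k+1}, so:

  H_0: rank C_0 − rank ∂_1 = 8 − 7 = 1, and the invariant factors of ∂_1 are all 1, so H_0 ≅ Z.
  H_1: rank ker ∂_1 − rank ∂_2 = (24 − 7) − 15 = 2, and the invariant factors of ∂_2 are all 1, so H_1 ≅ Z^2.
  H_2: rank ker ∂_2 − rank ∂_3 = (16 − 15) − 0 = 1, and there is no ∂_3, so H_2 ≅ Z.

As a check, the Euler characteristic is 8 − 24 + 16 = 0, which agrees with 1 − 2 + 1 = 0.

H_0 ≅ Z,  H_1 ≅ Z^2,  H_2 ≅ Z.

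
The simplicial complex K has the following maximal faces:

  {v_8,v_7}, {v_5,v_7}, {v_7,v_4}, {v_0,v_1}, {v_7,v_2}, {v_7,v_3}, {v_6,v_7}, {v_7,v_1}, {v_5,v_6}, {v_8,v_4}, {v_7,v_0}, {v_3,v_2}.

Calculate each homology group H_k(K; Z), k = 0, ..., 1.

Order the vertices as v_0 < v_1 < v_2 < v_3 < v_4 < v_5 < v_6 < v_7 < v_8. Listing each simplex with vertices in this order, K has dimension 1 with simplices:

  0-simplices (9): [v_0], [v_1], [v_2], [v_3], [v_4], [v_5], [v_6], [v_7], [v_8]
  1-simplices (12): [v_0,v_1], [v_0,v_7], [v_1,v_7], [v_2,v_3], [v_2,v_7], [v_3,v_7], [v_4,v_7], [v_4,v_8], [v_5,v_6], [v_5,v_7], [v_6,v_7], [v_7,v_8]

Hence C_0 ≅ Z^9, C_1 ≅ Z^12.

The boundary map ∂_1: C_1 → C_0 maps an edge to its endpoints' difference, ∂[p,q] = q − p. For instance
  ∂[v_4,v_7] = [v_7] − [v_4].
The 9×12 boundary matrix has rank 8 and Smith normal form diag(1,1,1,1,1,1,1,1).

Computing H_k = (kernel of ∂_k) / (image of ∂_{k+1}):

  H_0: rank C_0 − rank ∂_1 = 9 − 8 = 1, and the invariant factors of ∂_1 are all 1, so H_0 = Z.
  H_1: rank ker ∂_1 − rank ∂_2 = (12 − 8) − 0 = 4, and there is no ∂_2, so H_1 = Z^4.

As a check, the Euler characteristic is 9 − 12 = -3, which agrees with 1 − 4 = -3.

H_0 ≅ Z,  H_1 ≅ Z^4.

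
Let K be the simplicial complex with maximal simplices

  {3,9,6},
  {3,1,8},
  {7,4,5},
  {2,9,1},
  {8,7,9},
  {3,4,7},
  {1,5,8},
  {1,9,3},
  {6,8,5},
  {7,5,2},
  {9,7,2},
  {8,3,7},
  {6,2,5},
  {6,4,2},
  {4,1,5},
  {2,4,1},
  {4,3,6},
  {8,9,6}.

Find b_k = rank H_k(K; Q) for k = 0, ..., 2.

We work with the vertex ordering 1 < 2 < 3 < 4 < 5 < 6 < 7 < 8 < 9. The simplices of K, each written with vertices in increasing order, are:

  0-simplices (9): [1], [2], [3], [4], [5], [6], [7], [8], [9]
  1-simplices (27): (27 of them)
  2-simplices (18): [1,2,4], [1,2,9], [1,3,8], [1,3,9], [1,4,5], [1,5,8], [2,4,6], [2,5,6], [2,5,7], [2,7,9], [3,4,6], [3,4,7], [3,6,9], [3,7,8], [4,5,7], [5,6,8], [6,8,9], [7,8,9]

giving chain groups C_0 ≅ Z^9, C_1 ≅ Z^27, C_2 ≅ Z^18.

Boundary ∂_1: C_1 → C_0 maps an edge to its endpoints' difference, ∂[p,q] = q − p. For instance
  ∂[5,8] = [8] − [5].
This gives a 9×27 integer matrix of rank 8; reducing to Smith normal form yields diagonal entries (1,1,1,1,1,1,1,1).

The boundary map ∂_2: C_2 → C_1 sends each 2-simplex [p,q,r] to [q,r] − [p,r] + [p,q]. For instance
  ∂[4,5,7] = [5,7] − [4,7] + [4,5],
  ∂[2,7,9] = [7,9] − [2,9] + [2,7].
This gives a 27×18 integer matrix of rank 18; reducing to Smith normal form yields diagonal entries (1,1,1,1,1,1,1,1,1,1,1,1,1,1,1,1,1,2).

Reading off H_k = ker ∂_k / im ∂_{k+1}:

  H_0: rank C_0 − rank ∂_1 = 9 − 8 = 1, and the invariant factors of ∂_1 are all 1, so H_0 ≅ Z.
  H_1: rank ker ∂_1 − rank ∂_2 = (27 − 8) − 18 = 1, and ∂_2 has invariant factor 2 > 1, so H_1 ≅ Z ⊕ Z_2.
  H_2: rank ker ∂_2 − rank ∂_3 = (18 − 18) − 0 = 0, and there is no ∂_3, so H_2 ≅ 0.

As a check, the Euler characteristic is 9 − 27 + 18 = 0, which agrees with 1 − 1 + 0 = 0.

Hence the Betti numbers are b_0 = 1, b_1 = 1, b_2 = 0.

b_0 = 1, b_1 = 1, b_2 = 0.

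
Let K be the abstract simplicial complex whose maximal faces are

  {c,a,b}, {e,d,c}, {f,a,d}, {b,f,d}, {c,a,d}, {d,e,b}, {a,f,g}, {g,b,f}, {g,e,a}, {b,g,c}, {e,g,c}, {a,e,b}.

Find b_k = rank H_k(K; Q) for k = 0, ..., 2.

Fix the vertex order a < b < c < d < e < f < g and write every simplex with vertices in increasing order. Then dim K = 2 and the simplices of K are:

  0-simplices (7): a, b, c, d, e, f, g
  1-simplices (18): ab, ac, ad, ae, af, ag, bc, bd, be, bf, bg, cd, ce, cg, de, df, eg, fg
  2-simplices (12): abc, abe, acd, adf, aeg, afg, bcg, bde, bdf, bfg, cde, ceg

giving chain groups C_0 ≅ Z^7, C_1 ≅ Z^18, C_2 ≅ Z^12.

∂_1: C_1 → C_0 is given by ∂[p,q] = [q] − [p].
The resulting 7×18 matrix has rank 6, and its Smith normal form has invariant factors (1,1,1,1,1,1).

∂_2: C_2 → C_1 acts by ∂[p,q,r] = [q,r] − [p,r] + [p,q]. For instance
  ∂abe = be − ae + ab,
  ∂bde = de − be + bd.
As a 18×12 matrix over Z this has rank 12, with invariant factors (1,1,1,1,1,1,1,1,1,1,1,2).

Reading off H_k = ker ∂_k / im ∂_{k+1}:

  H_0: rank C_0 − rank ∂_1 = 7 − 6 = 1, and the invariant factors of ∂_1 are all 1, so H_0 ≅ Z.
  H_1: rank ker ∂_1 − rank ∂_2 = (18 − 6) − 12 = 0, and ∂_2 has invariant factor 2 > 1, so H_1 ≅ Z/2.
  H_2: rank ker ∂_2 − rank ∂_3 = (12 − 12) − 0 = 0, and there is no ∂_3, so H_2 ≅ 0.

Hence the Betti numbers are b_0 = 1, b_1 = 0, b_2 = 0.

b_0 = 1, b_1 = 0, b_2 = 0.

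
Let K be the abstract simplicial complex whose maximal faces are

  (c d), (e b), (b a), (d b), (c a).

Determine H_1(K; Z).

Fix the vertex order a < b < c < d < e and write every simplex with vertices in increasing order. Then dim K = 1 and the simplices of K are:

  0-simplices (5): a, b, c, d, e
  1-simplices (5): ab, ac, bd, be, cd

giving chain groups C_0 ≅ Z^5, C_1 ≅ Z^5.

∂_1: C_1 → C_0 maps an edge to its endpoints' difference, ∂[p,q] = q − p.
The 5×5 boundary matrix has rank 4 and Smith normal form diag(1,1,1,1).

Reading off H_k = ker ∂_k / im ∂_{k+1}:

  H_1: rank ker ∂_1 − rank ∂_2 = (5 − 4) − 0 = 1, and there is no ∂_2, so H_1 ≅ Z.

H_1 = Z.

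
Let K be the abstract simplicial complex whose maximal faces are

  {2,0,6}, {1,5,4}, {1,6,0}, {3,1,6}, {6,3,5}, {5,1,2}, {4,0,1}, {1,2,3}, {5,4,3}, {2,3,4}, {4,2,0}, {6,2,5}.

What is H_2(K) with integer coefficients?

H_2 = 0.

Take the total order 0 < 1 < 2 < 3 < 4 < 5 < 6 on the vertex set. Then K (dimension 2) consists of the simplices:

  0-simplices (7): [0], [1], [2], [3], [4], [5], [6]
  1-simplices (18): [0,1], [0,2], [0,4], [0,6], [1,2], [1,3], [1,4], [1,5], [1,6], [2,3], [2,4], [2,5], [2,6], [3,4], [3,5], [3,6], [4,5], [5,6]
  2-simplices (12): [0,1,4], [0,1,6], [0,2,4], [0,2,6], [1,2,3], [1,2,5], [1,3,6], [1,4,5], [2,3,4], [2,5,6], [3,4,5], [3,5,6]

giving chain groups C_0 ≅ Z^7, C_1 ≅ Z^18, C_2 ≅ Z^12.

∂_1: C_1 → C_0 maps an edge to its endpoints' difference, ∂[p,q] = q − p. For instance
  ∂[1,3] = [3] − [1].
This gives a 7×18 integer matrix of rank 6; reducing to Smith normal form yields diagonal entries (1,1,1,1,1,1).

The boundary map ∂_2: C_2 → C_1 acts by ∂[p,q,r] = [q,r] − [p,r] + [p,q]. For instance
  ∂[0,2,4] = [2,4] − [0,4] + [0,2],
  ∂[3,5,6] = [5,6] − [3,6] + [3,5].
This gives a 18×12 integer matrix of rank 12; reducing to Smith normal form yields diagonal entries (1,1,1,1,1,1,1,1,1,1,1,2).

Now H_k = ker ∂_k / im ∂_{k+1}, so:

  H_2: rank ker ∂_2 − rank ∂_3 = (12 − 12) − 0 = 0, and there is no ∂_3, so H_2 ≅ 0.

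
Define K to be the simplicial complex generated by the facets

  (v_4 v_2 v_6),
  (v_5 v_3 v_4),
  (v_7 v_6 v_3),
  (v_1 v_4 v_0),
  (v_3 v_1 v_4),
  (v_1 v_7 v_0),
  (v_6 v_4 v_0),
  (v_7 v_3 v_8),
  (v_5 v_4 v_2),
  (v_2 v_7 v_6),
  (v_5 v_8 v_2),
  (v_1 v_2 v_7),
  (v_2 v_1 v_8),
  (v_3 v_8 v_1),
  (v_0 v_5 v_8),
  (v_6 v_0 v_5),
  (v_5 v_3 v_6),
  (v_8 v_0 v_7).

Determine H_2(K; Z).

H_2 ≅ 0.

K has 9 vertices, 27 edges, 18 triangles.
rank ∂_2 = 18, rank ∂_3 = 0 ⇒ b_2 = 18 − 18 − 0 = 0. So H_2 ≅ 0.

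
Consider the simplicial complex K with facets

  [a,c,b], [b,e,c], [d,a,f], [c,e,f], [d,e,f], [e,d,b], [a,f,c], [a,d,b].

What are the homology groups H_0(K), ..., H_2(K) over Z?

We work with the vertex ordering a < b < c < d < e < f. The simplices of K, each written with vertices in increasing order, are:

  0-simplices (6): a, b, c, d, e, f
  1-simplices (12): ab, ac, ad, af, bc, bd, be, ce, cf, de, df, ef
  2-simplices (8): abc, abd, acf, adf, bce, bde, cef, def

so the chain groups are C_0 ≅ Z^6, C_1 ≅ Z^12, C_2 ≅ Z^8.

Boundary ∂_1: C_1 → C_0 sends each edge [p,q] (with p < q) to q − p. For instance
  ∂be = e − b.
The resulting 6×12 matrix has rank 5, and its Smith normal form has invariant factors (1,1,1,1,1).

Boundary ∂_2: C_2 → C_1 acts by ∂[p,q,r] = [q,r] − [p,r] + [p,q]. For instance
  ∂adf = df − af + ad,
  ∂def = ef − df + de.
The resulting 12×8 matrix has rank 7, and its Smith normal form has invariant factors (1,1,1,1,1,1,1).

From H_k ≅ ker(∂_k) / im(∂_{k+1}) we obtain:

  H_0: rank C_0 − rank ∂_1 = 6 − 5 = 1, and the invariant factors of ∂_1 are all 1, so H_0 ≅ Z.
  H_1: rank ker ∂_1 − rank ∂_2 = (12 − 5) − 7 = 0, and the invariant factors of ∂_2 are all 1, so H_1 ≅ 0.
  H_2: rank ker ∂_2 − rank ∂_3 = (8 − 7) − 0 = 1, and there is no ∂_3, so H_2 ≅ Z.

H_0 ≅ Z,  H_1 = 0,  H_2 ≅ Z.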